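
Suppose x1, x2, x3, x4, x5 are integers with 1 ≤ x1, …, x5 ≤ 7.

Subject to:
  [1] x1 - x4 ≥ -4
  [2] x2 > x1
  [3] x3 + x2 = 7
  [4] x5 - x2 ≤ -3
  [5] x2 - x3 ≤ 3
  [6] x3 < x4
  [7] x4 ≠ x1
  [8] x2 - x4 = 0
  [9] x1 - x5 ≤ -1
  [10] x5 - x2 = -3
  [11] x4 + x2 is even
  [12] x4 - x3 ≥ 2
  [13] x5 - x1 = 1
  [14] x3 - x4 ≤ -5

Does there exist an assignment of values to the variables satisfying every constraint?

Constraints 1, 4, 5, 9, and 14 give x4 − x3 ≥ 5, x3 − x2 ≥ -3, x2 − x5 ≥ 3, x5 − x1 ≥ 1, x1 − x4 ≥ -4.
Adding all 5 inequalities: the left sides telescope to 0, and the right sides sum to 5 + (-3) + 3 + 1 + (-4) = 2. So 0 ≥ 2, which is false.

Unsatisfiable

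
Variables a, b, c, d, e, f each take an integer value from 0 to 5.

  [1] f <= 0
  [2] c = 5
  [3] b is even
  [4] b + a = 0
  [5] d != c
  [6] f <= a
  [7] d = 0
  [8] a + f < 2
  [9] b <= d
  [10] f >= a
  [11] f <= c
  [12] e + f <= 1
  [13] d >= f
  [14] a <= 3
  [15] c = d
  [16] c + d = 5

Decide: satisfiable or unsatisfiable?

Unsatisfiable

Constraint 2 fixes c = 5 and constraint 7 fixes d = 0, but constraint 15 requires c = d. Since 5 ≠ 0, contradiction.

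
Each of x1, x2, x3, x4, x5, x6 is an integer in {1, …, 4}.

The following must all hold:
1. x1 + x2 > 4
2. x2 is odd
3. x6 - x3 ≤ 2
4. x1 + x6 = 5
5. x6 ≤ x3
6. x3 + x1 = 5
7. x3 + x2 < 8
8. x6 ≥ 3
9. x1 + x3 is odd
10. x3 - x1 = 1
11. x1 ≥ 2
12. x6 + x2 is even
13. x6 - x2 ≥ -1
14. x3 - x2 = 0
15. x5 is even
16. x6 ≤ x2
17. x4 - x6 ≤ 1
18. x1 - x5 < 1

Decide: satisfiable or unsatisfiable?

Satisfiable

The assignment x1 = 2, x2 = 3, x3 = 3, x4 = 3, x5 = 2, x6 = 3 works:
  constraint 1 holds since x1 + x2 = 5.
  constraint 3 holds since x6 - x3 = 0.
The rest check out directly.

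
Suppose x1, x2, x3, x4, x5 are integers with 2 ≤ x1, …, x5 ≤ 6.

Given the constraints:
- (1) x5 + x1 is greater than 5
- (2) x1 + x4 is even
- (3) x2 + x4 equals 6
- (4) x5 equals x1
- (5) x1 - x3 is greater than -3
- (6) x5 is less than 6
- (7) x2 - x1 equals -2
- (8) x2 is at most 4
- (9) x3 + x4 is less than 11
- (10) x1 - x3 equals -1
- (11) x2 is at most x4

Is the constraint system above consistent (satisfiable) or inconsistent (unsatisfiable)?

One satisfying assignment is x1 = 4, x2 = 2, x3 = 5, x4 = 4, x5 = 4.
For the less obvious constraints — constraint 1: x5 + x1 = 8; constraint 3: x2 + x4 = 6 — and the others hold by inspection.

Satisfiable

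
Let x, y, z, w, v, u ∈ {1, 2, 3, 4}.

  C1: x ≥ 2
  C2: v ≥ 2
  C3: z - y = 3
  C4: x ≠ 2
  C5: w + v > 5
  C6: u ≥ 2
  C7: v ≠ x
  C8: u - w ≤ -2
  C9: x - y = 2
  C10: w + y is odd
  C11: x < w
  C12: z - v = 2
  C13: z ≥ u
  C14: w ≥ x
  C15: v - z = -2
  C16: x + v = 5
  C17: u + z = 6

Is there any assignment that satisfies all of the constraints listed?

Satisfiable

Setting (x, y, z, w, v, u) = (3, 1, 4, 4, 2, 2) satisfies everything: constraint 3: z - y = 3; constraint 5: w + v = 6, and the others follow.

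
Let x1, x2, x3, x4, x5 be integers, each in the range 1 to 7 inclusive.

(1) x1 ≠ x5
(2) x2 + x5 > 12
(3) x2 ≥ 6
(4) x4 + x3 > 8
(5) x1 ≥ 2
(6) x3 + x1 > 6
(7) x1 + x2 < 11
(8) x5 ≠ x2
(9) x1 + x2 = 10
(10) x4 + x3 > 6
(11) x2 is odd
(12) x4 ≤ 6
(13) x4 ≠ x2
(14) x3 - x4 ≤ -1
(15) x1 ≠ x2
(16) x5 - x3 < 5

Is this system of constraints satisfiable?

Try x1 = 3, x2 = 7, x3 = 4, x4 = 5, x5 = 6.
Check constraint 2: x2 + x5 = 13; constraint 4: x4 + x3 = 9. The remaining constraints are straightforward to verify.

Satisfiable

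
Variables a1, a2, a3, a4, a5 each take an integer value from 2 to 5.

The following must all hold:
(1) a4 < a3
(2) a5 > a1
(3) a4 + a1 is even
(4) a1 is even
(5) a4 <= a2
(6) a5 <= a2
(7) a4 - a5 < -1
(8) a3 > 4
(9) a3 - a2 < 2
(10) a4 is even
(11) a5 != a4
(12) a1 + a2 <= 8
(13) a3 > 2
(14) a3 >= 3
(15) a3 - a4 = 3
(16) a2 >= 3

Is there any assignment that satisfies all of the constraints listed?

The assignment a1 = 2, a2 = 4, a3 = 5, a4 = 2, a5 = 4 works:
  constraint 7 holds since a4 - a5 = -2.
  constraint 9 holds since a3 - a2 = 1.
  constraint 12 holds since a1 + a2 = 6.
The rest check out directly.

Satisfiable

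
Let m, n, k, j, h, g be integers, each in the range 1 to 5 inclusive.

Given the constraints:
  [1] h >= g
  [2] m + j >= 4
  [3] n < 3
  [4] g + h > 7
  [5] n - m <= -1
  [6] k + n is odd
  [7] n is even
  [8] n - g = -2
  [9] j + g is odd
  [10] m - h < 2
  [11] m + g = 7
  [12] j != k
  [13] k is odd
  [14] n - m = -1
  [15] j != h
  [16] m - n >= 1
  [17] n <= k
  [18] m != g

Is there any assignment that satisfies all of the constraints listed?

Satisfiable

The assignment m = 3, n = 2, k = 3, j = 1, h = 4, g = 4 works:
  constraint 2 holds since m + j = 4.
  constraint 4 holds since g + h = 8.
  constraint 5 holds since n - m = -1.
The rest check out directly.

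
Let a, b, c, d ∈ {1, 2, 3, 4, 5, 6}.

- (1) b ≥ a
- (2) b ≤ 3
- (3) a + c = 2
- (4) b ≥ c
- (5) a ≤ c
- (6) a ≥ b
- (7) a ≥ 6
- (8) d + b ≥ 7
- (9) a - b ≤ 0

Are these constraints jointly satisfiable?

Unsatisfiable

From constraints 5 and 7: c ≥ a and a ≥ 6, so c ≥ 6. From constraints 2 and 4: c ≤ b and b ≤ 3, so c ≤ 3. But 3 < 6, so no value of c works.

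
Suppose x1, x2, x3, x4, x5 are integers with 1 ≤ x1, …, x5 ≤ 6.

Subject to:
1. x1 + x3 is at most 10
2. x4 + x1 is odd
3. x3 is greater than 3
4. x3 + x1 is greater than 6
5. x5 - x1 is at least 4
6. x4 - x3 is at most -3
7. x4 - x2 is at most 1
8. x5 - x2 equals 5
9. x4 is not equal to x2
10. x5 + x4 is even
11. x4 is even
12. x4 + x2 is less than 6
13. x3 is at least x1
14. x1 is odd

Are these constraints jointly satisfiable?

Setting (x1, x2, x3, x4, x5) = (1, 1, 6, 2, 6) satisfies everything: constraint 1: x1 + x3 = 7; constraint 4: x3 + x1 = 7; constraint 5: x5 - x1 = 5, and the others follow.

Satisfiable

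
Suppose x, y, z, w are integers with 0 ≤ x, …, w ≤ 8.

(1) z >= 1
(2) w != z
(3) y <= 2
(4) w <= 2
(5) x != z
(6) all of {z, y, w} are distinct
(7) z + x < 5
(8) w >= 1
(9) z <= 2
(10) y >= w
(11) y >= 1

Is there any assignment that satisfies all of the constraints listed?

Unsatisfiable

Constraints 1, 3, 4, 8, 9, and 11 confine each of z, y, w to the 2 values {1, 2}.
Constraint 6 requires all 3 of them to be distinct, but only 2 values are available — impossible by the pigeonhole principle.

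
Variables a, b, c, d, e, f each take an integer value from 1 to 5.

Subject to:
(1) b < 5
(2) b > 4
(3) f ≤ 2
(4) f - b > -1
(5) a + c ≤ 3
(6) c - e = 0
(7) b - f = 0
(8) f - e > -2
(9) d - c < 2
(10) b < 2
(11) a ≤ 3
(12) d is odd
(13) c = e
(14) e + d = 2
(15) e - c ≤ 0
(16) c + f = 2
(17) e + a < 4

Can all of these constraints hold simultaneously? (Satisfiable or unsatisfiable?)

Unsatisfiable

From constraint 2: b ≥ 5. From constraint 10: b ≤ 1. But 1 < 5, so no value of b works.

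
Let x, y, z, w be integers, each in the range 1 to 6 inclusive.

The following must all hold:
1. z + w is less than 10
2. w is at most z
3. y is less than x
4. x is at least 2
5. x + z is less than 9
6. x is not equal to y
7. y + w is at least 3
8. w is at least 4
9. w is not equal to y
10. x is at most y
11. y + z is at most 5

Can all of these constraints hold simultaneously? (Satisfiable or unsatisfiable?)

Unsatisfiable

From constraints 4 and 10: y ≥ x ≥ 2. From constraints 2 and 8: z ≥ w ≥ 4. Hence y + z ≥ 6. But constraint 11 requires y + z ≤ 5, and 5 < 6. Contradiction.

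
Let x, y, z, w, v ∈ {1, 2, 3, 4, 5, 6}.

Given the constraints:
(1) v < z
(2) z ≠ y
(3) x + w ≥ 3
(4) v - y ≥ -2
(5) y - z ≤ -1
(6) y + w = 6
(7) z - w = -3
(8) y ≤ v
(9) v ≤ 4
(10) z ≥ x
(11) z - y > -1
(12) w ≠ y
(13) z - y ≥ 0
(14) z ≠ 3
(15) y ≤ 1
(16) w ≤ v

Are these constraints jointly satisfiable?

Unsatisfiable

From constraint 15: y ≤ 1. From constraints 9 and 16: w ≤ v ≤ 4. Hence y + w ≤ 5. But constraint 6 requires y + w = 6, and 6 > 5. Contradiction.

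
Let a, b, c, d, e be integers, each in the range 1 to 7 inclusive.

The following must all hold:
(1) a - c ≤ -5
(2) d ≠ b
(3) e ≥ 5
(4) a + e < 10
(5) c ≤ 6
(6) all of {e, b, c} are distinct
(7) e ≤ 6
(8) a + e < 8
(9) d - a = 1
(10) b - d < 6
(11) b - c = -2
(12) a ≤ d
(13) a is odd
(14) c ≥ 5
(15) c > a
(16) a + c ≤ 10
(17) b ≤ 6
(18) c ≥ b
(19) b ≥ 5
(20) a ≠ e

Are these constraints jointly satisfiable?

Unsatisfiable

Constraints 3, 5, 7, 14, 17, and 19 confine each of e, b, c to the 2 values {5, 6}.
Constraint 6 requires all 3 of them to be distinct, but only 2 values are available — impossible by the pigeonhole principle.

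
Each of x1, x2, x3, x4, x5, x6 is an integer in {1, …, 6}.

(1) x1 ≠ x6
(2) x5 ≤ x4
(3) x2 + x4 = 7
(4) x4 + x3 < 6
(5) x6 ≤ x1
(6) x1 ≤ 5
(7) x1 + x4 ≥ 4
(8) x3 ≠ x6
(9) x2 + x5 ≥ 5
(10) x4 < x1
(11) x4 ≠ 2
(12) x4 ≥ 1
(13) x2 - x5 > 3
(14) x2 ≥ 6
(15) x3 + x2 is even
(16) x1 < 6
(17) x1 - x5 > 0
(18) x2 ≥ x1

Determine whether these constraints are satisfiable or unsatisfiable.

The assignment x1 = 4, x2 = 6, x3 = 2, x4 = 1, x5 = 1, x6 = 1 works:
  constraint 3 holds since x2 + x4 = 7.
  constraint 4 holds since x4 + x3 = 3.
The rest check out directly.

Satisfiable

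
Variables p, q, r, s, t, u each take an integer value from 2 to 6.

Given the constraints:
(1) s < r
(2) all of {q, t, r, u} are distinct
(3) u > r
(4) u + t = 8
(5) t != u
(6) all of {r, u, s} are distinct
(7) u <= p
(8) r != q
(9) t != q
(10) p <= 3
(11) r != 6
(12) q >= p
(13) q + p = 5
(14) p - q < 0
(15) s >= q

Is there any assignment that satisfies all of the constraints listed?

Unsatisfiable

Constraints 1, 3, 7, 14, and 15 give q ≤ s, s < r, r < u, u ≤ p, p < q. Chaining: q ≤ s < r < u ≤ p < q, which forces q < q — impossible.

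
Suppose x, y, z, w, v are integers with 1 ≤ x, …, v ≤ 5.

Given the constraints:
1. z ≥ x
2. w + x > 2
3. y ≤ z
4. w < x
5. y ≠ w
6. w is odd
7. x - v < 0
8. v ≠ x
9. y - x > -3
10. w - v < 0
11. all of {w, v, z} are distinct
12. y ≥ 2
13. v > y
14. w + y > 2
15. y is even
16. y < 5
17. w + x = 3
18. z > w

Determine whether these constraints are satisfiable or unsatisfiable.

The assignment x = 2, y = 2, z = 5, w = 1, v = 3 works:
  constraint 2 holds since w + x = 3.
  constraint 7 holds since x - v = -1.
The rest check out directly.

Satisfiable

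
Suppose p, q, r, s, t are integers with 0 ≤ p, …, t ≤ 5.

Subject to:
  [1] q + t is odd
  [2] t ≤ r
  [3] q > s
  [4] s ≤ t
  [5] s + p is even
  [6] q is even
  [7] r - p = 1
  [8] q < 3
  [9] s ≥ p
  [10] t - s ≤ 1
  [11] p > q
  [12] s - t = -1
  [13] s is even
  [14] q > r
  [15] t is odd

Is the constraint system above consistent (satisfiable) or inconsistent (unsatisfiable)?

Constraints 2, 4, 9, 11, and 14 give p ≤ s, s ≤ t, t ≤ r, r < q, q < p. Chaining: p ≤ s ≤ t ≤ r < q < p, which forces p < p — impossible.

Unsatisfiable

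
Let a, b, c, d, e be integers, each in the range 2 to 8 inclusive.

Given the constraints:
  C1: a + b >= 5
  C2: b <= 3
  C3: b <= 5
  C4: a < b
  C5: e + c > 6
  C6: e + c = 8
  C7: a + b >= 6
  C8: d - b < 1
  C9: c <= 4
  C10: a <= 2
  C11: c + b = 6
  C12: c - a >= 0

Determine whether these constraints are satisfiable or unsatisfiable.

Unsatisfiable

From constraint 10: a ≤ 2. From constraint 2: b ≤ 3. Hence a + b ≤ 5. But constraint 7 requires a + b ≥ 6, and 6 > 5. Contradiction.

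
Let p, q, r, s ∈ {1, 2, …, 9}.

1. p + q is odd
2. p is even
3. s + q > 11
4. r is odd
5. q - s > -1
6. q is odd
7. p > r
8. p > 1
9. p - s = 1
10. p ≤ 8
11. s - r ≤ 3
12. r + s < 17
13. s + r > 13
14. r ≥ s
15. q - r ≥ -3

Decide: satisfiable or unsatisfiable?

Satisfiable

The assignment p = 8, q = 7, r = 7, s = 7 works:
  constraint 3 holds since s + q = 14.
  constraint 5 holds since q - s = 0.
The rest check out directly.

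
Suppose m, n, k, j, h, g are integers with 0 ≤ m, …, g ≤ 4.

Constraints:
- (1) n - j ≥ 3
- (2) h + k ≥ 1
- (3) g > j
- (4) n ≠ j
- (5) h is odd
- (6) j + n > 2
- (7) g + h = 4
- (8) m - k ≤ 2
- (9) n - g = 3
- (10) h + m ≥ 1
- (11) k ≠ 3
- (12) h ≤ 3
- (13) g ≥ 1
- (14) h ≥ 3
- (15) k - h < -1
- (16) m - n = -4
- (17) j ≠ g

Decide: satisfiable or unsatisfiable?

One satisfying assignment is m = 0, n = 4, k = 1, j = 0, h = 3, g = 1.
For the less obvious constraints — constraint 1: n - j = 4; constraint 2: h + k = 4 — and the others hold by inspection.

Satisfiable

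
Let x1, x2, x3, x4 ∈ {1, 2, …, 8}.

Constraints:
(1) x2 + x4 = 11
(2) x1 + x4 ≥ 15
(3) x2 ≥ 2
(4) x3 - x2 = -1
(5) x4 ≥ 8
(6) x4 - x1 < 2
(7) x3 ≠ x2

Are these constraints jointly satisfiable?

The assignment x1 = 7, x2 = 3, x3 = 2, x4 = 8 works:
  constraint 1 holds since x2 + x4 = 11.
  constraint 2 holds since x1 + x4 = 15.
  constraint 4 holds since x3 - x2 = -1.
The rest check out directly.

Satisfiable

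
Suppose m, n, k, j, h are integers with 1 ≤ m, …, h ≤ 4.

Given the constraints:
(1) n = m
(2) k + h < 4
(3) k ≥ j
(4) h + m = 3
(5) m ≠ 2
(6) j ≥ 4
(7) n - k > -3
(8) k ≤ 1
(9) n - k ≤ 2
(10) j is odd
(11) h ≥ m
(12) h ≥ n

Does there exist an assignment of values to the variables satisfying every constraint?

From constraints 3 and 6: k ≥ j and j ≥ 4, so k ≥ 4. From constraint 8: k ≤ 1. But 1 < 4, so no value of k works.

Unsatisfiable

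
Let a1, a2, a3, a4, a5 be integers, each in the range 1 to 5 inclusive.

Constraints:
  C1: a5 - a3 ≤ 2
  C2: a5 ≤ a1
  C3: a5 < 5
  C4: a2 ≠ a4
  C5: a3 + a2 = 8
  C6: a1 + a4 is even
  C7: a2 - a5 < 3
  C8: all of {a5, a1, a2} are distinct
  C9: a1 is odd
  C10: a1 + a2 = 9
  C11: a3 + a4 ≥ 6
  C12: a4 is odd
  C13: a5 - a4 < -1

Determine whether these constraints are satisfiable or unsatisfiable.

One satisfying assignment is a1 = 5, a2 = 4, a3 = 4, a4 = 5, a5 = 3.
For the less obvious constraints — constraint 1: a5 - a3 = -1; constraint 5: a3 + a2 = 8; constraint 7: a2 - a5 = 1 — and the others hold by inspection.

Satisfiable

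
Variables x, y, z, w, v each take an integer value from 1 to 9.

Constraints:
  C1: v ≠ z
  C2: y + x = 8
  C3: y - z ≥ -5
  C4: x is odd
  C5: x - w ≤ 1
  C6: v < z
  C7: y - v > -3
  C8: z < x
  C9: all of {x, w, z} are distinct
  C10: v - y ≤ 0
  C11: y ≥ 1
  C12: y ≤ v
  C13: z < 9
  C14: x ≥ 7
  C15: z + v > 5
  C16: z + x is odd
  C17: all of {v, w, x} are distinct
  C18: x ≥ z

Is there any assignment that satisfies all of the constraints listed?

Try x = 7, y = 1, z = 6, w = 8, v = 1.
Check constraint 2: y + x = 8; constraint 3: y - z = -5; constraint 5: x - w = -1. The remaining constraints are straightforward to verify.

Satisfiable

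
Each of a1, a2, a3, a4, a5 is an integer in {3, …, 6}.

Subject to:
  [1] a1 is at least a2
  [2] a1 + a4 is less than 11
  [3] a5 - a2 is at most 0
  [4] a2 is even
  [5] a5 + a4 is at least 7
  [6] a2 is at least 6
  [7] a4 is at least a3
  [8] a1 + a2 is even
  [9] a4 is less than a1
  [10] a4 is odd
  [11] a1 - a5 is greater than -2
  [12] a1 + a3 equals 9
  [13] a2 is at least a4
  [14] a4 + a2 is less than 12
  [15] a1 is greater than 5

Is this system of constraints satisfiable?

Take a1 = 6, a2 = 6, a3 = 3, a4 = 3, a5 = 5. Then constraint 2: a1 + a4 = 9; constraint 3: a5 - a2 = -1, and every other listed constraint is also met.

Satisfiable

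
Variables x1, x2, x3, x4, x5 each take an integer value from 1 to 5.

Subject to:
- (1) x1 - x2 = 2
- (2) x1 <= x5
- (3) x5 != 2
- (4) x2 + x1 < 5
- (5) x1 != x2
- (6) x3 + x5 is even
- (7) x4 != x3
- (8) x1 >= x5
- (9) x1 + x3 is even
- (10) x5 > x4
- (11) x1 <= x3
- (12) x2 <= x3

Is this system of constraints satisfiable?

Satisfiable

Take x1 = 3, x2 = 1, x3 = 5, x4 = 1, x5 = 3. Then constraint 1: x1 - x2 = 2; constraint 4: x2 + x1 = 4; constraint 6: x3 + x5 = 8 is even, and every other listed constraint is also met.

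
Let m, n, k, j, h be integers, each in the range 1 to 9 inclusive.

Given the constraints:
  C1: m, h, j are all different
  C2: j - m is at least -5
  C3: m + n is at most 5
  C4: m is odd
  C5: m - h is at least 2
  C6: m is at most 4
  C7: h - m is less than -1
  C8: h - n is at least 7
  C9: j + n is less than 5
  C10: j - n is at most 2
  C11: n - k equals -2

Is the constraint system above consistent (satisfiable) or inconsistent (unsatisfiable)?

Unsatisfiable

Constraints 2, 5, 8, and 10 give h − n ≥ 7, n − j ≥ -2, j − m ≥ -5, m − h ≥ 2.
Adding all 4 inequalities: the left sides telescope to 0, and the right sides sum to 7 + (-2) + (-5) + 2 = 2. So 0 ≥ 2, which is false.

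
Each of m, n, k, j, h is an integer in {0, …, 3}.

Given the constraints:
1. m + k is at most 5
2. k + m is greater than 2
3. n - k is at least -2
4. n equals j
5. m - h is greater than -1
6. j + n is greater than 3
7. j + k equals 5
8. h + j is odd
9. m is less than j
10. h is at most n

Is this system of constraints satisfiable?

Satisfiable

One satisfying assignment is m = 2, n = 3, k = 2, j = 3, h = 0.
For the less obvious constraints — constraint 1: m + k = 4; constraint 2: k + m = 4; constraint 3: n - k = 1 — and the others hold by inspection.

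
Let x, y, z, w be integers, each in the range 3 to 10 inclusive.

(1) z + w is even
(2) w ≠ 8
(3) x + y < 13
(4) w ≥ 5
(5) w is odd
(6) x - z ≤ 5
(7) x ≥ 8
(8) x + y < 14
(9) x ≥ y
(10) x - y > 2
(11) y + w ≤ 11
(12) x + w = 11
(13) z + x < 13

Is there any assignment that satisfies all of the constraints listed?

Unsatisfiable

From constraint 7: x ≥ 8. From constraint 4: w ≥ 5. Hence x + w ≥ 13. But constraint 12 requires x + w = 11, and 11 < 13. Contradiction.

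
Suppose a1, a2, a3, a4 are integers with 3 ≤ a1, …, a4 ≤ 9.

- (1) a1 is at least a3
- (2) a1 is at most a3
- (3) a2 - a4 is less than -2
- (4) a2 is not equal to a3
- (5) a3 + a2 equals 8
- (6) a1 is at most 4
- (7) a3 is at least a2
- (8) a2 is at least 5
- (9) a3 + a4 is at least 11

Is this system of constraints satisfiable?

Unsatisfiable

From constraints 7 and 8: a3 ≥ a2 and a2 ≥ 5, so a3 ≥ 5. From constraints 1 and 6: a3 ≤ a1 and a1 ≤ 4, so a3 ≤ 4. But 4 < 5, so no value of a3 works.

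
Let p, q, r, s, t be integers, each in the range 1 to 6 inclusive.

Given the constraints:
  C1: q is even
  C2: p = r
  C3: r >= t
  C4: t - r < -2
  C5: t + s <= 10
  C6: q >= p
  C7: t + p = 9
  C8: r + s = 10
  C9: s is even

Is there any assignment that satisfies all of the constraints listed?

Satisfiable

The assignment p = 6, q = 6, r = 6, s = 4, t = 3 works:
  constraint 4 holds since t - r = -3.
  constraint 5 holds since t + s = 7.
  constraint 7 holds since t + p = 9.
The rest check out directly.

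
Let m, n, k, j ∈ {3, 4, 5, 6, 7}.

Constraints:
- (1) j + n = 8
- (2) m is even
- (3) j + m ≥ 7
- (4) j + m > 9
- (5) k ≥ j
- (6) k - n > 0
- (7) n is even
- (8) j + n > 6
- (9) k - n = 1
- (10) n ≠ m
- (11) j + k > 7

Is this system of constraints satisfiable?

Satisfiable

Try m = 6, n = 4, k = 5, j = 4.
Check constraint 1: j + n = 8; constraint 3: j + m = 10; constraint 4: j + m = 10. The remaining constraints are straightforward to verify.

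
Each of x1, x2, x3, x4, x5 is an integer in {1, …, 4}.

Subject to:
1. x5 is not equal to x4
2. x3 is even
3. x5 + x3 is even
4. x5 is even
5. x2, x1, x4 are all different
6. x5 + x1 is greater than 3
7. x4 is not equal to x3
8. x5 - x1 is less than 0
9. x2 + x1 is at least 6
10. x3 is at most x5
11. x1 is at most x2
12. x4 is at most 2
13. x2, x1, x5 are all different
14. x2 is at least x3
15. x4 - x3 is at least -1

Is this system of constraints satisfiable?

Satisfiable

Setting (x1, x2, x3, x4, x5) = (3, 4, 2, 1, 2) satisfies everything: constraint 6: x5 + x1 = 5; constraint 8: x5 - x1 = -1, and the others follow.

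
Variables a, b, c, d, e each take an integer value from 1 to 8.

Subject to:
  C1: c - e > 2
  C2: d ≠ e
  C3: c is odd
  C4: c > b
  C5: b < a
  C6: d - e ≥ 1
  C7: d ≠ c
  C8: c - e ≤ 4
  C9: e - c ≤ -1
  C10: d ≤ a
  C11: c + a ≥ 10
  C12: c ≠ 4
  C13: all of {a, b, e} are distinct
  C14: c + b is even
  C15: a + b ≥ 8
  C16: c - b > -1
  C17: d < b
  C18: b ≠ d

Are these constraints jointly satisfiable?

Setting (a, b, c, d, e) = (7, 3, 5, 2, 1) satisfies everything: constraint 1: c - e = 4; constraint 6: d - e = 1; constraint 8: c - e = 4, and the others follow.

Satisfiable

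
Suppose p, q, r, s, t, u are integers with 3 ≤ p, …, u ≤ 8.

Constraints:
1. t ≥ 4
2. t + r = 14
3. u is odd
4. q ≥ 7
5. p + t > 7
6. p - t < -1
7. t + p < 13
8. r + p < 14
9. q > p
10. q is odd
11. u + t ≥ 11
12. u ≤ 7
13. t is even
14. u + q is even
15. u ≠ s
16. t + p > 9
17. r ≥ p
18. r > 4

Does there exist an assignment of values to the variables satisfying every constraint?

Satisfiable

The assignment p = 4, q = 7, r = 8, s = 3, t = 6, u = 7 works:
  constraint 2 holds since t + r = 14.
  constraint 5 holds since p + t = 10.
The rest check out directly.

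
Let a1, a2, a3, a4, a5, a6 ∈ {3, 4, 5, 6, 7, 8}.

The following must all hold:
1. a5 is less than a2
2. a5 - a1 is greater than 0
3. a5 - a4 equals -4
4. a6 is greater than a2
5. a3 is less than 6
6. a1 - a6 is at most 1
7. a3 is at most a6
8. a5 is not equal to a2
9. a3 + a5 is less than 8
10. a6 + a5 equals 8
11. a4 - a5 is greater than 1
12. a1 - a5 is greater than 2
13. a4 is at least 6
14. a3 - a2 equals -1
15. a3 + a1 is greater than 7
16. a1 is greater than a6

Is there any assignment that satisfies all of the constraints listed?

Constraints 1, 2, 4, and 16 give a5 < a2, a2 < a6, a6 < a1, a1 < a5. Chaining: a5 < a2 < a6 < a1 < a5, which forces a5 < a5 — impossible.

Unsatisfiable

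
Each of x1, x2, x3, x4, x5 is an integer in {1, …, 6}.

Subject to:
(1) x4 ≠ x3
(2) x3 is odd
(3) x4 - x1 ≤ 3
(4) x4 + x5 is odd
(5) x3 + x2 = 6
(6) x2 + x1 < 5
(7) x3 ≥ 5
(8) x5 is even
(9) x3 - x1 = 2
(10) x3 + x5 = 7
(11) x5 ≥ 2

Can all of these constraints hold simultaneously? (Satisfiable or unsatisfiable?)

Try x1 = 3, x2 = 1, x3 = 5, x4 = 3, x5 = 2.
Check constraint 3: x4 - x1 = 0; constraint 5: x3 + x2 = 6; constraint 6: x2 + x1 = 4. The remaining constraints are straightforward to verify.

Satisfiable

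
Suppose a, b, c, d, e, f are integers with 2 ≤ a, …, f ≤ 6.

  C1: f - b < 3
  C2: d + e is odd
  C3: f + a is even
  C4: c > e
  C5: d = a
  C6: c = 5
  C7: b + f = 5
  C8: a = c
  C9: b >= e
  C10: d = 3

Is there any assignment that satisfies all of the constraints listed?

Unsatisfiable

Constraint 10 fixes d = 3 and constraint 6 fixes c = 5. Constraints 5 and 8 give d = a = c, so d = c. But 3 ≠ 5 — contradiction.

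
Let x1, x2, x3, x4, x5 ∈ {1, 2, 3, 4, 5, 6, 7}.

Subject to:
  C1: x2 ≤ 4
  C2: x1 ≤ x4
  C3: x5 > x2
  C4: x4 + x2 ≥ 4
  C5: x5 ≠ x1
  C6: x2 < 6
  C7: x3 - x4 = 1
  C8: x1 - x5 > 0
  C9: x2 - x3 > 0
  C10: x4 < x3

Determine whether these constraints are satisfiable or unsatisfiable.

Unsatisfiable

Constraints 2, 3, 8, 9, and 10 give x2 < x5, x5 < x1, x1 ≤ x4, x4 < x3, x3 < x2. Chaining: x2 < x5 < x1 ≤ x4 < x3 < x2, which forces x2 < x2 — impossible.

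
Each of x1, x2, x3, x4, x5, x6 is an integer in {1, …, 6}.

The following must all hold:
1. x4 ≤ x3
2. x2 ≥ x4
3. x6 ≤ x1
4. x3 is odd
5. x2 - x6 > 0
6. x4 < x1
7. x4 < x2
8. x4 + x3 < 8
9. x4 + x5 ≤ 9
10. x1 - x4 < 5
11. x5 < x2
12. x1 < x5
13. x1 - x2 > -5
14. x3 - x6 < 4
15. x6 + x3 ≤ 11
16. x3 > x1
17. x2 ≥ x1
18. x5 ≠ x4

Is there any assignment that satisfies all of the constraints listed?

Satisfiable

Try x1 = 4, x2 = 6, x3 = 5, x4 = 2, x5 = 5, x6 = 4.
Check constraint 5: x2 - x6 = 2; constraint 8: x4 + x3 = 7. The remaining constraints are straightforward to verify.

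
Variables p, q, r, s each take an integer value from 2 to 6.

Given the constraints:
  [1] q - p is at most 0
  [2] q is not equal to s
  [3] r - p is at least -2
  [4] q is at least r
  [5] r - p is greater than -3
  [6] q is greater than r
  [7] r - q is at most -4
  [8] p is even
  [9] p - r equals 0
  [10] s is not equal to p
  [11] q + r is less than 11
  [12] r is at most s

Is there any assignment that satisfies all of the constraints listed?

Unsatisfiable

Constraints 1, 3, and 7 give r − p ≥ -2, p − q ≥ 0, q − r ≥ 4.
Adding all 3 inequalities: the left sides telescope to 0, and the right sides sum to (-2) + 0 + 4 = 2. So 0 ≥ 2, which is false.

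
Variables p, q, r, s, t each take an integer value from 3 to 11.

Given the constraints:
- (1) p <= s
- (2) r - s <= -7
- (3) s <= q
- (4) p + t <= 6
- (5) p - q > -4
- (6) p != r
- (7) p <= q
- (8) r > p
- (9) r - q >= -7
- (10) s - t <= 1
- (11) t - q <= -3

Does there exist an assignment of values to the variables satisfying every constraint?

Unsatisfiable

Constraints 2, 9, 10, and 11 give r − q ≥ -7, q − t ≥ 3, t − s ≥ -1, s − r ≥ 7.
Adding all 4 inequalities: the left sides telescope to 0, and the right sides sum to (-7) + 3 + (-1) + 7 = 2. So 0 ≥ 2, which is false.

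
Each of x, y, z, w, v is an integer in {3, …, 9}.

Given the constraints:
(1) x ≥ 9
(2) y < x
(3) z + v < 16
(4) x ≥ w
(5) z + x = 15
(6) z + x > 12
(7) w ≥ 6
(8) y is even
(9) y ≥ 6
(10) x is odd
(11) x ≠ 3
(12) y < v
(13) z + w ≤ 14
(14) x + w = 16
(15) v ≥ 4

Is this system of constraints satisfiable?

Setting (x, y, z, w, v) = (9, 6, 6, 7, 8) satisfies everything: constraint 3: z + v = 14; constraint 5: z + x = 15, and the others follow.

Satisfiable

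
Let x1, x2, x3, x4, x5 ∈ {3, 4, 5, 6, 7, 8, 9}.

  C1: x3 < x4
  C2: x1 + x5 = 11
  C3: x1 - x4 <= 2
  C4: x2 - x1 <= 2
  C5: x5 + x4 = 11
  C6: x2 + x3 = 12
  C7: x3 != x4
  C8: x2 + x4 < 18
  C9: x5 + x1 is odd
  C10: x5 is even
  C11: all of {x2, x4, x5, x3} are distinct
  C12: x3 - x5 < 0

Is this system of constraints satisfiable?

Satisfiable

The assignment x1 = 7, x2 = 9, x3 = 3, x4 = 7, x5 = 4 works:
  constraint 2 holds since x1 + x5 = 11.
  constraint 3 holds since x1 - x4 = 0.
The rest check out directly.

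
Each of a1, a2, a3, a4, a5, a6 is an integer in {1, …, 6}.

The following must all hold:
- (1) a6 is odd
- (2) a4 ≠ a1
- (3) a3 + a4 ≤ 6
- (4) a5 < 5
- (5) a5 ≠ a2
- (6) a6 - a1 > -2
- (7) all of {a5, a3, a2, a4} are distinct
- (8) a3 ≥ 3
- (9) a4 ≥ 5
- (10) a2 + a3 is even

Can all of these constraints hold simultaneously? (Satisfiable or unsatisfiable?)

From constraint 8: a3 ≥ 3. From constraint 9: a4 ≥ 5. Hence a3 + a4 ≥ 8. But constraint 3 requires a3 + a4 ≤ 6, and 6 < 8. Contradiction.

Unsatisfiable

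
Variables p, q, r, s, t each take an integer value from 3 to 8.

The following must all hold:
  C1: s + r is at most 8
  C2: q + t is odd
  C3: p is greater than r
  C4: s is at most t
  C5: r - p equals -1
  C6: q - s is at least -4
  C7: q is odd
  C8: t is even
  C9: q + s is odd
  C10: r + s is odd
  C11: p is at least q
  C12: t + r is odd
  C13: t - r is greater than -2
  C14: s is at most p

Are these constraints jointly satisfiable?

The assignment p = 4, q = 3, r = 3, s = 4, t = 4 works:
  constraint 1 holds since s + r = 7.
  constraint 5 holds since r - p = -1.
The rest check out directly.

Satisfiable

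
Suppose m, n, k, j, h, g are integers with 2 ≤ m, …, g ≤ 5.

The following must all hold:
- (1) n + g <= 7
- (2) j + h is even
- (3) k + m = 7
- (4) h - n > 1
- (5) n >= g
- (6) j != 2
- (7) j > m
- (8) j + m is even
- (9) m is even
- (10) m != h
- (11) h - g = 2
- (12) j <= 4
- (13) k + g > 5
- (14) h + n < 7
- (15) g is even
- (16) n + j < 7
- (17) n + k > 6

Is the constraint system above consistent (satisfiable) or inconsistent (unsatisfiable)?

Satisfiable

Take m = 2, n = 2, k = 5, j = 4, h = 4, g = 2. Then constraint 1: n + g = 4; constraint 3: k + m = 7, and every other listed constraint is also met.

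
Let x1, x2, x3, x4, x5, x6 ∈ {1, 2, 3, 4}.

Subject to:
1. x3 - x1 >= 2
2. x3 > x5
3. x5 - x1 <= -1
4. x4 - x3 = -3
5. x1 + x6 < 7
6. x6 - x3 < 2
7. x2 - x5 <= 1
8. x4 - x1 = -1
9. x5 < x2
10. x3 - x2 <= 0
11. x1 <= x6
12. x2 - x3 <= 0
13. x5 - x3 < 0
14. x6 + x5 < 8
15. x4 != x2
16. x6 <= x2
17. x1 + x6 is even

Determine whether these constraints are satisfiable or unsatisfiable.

Unsatisfiable

Constraints 1, 3, 7, and 10 give x2 − x3 ≥ 0, x3 − x1 ≥ 2, x1 − x5 ≥ 1, x5 − x2 ≥ -1.
Adding all 4 inequalities: the left sides telescope to 0, and the right sides sum to 0 + 2 + 1 + (-1) = 2. So 0 ≥ 2, which is false.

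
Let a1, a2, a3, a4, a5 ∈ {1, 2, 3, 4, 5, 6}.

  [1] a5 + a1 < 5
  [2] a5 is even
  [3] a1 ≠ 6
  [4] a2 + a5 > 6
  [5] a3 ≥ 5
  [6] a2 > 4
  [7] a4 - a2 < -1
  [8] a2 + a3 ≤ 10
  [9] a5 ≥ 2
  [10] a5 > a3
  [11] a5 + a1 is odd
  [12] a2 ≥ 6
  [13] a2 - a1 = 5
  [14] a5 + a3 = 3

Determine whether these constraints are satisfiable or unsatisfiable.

From constraint 12: a2 ≥ 6. From constraint 5: a3 ≥ 5. Hence a2 + a3 ≥ 11. But constraint 8 requires a2 + a3 ≤ 10, and 10 < 11. Contradiction.

Unsatisfiable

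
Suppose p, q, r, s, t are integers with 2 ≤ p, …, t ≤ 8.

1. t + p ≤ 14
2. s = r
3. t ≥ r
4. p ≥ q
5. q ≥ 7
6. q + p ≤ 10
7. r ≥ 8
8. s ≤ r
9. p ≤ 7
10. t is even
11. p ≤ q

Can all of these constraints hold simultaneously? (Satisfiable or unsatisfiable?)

From constraints 3 and 7: t ≥ r ≥ 8. From constraints 4 and 5: p ≥ q ≥ 7. Hence t + p ≥ 15. But constraint 1 requires t + p ≤ 14, and 14 < 15. Contradiction.

Unsatisfiable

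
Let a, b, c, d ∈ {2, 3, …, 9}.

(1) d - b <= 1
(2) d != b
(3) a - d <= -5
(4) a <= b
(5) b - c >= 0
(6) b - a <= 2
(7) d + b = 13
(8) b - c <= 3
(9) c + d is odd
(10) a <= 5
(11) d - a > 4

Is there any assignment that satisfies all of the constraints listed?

Unsatisfiable

Constraints 1, 3, and 6 give d − a ≥ 5, a − b ≥ -2, b − d ≥ -1.
Adding all 3 inequalities: the left sides telescope to 0, and the right sides sum to 5 + (-2) + (-1) = 2. So 0 ≥ 2, which is false.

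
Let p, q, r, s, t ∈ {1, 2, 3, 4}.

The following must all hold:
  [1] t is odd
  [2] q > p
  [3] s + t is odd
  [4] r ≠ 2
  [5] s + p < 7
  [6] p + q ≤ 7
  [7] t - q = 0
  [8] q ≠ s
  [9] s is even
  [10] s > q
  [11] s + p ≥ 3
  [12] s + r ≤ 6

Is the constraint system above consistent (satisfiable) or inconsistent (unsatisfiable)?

The assignment p = 1, q = 3, r = 1, s = 4, t = 3 works:
  constraint 5 holds since s + p = 5.
  constraint 6 holds since p + q = 4.
  constraint 7 holds since t - q = 0.
The rest check out directly.

Satisfiable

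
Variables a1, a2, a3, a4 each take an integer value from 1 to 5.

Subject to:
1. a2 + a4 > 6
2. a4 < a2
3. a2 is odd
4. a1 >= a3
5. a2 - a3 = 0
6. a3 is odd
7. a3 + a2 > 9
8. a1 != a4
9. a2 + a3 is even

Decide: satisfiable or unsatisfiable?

Take a1 = 5, a2 = 5, a3 = 5, a4 = 3. Then constraint 1: a2 + a4 = 8; constraint 5: a2 - a3 = 0, and every other listed constraint is also met.

Satisfiable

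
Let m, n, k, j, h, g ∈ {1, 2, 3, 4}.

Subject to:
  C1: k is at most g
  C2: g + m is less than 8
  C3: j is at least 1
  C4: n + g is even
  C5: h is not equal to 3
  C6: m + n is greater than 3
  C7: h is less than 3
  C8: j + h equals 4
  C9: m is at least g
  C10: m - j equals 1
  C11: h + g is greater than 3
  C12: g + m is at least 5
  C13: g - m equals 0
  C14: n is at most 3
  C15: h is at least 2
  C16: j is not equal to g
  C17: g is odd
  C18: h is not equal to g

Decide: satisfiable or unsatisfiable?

Setting (m, n, k, j, h, g) = (3, 3, 3, 2, 2, 3) satisfies everything: constraint 2: g + m = 6; constraint 6: m + n = 6, and the others follow.

Satisfiable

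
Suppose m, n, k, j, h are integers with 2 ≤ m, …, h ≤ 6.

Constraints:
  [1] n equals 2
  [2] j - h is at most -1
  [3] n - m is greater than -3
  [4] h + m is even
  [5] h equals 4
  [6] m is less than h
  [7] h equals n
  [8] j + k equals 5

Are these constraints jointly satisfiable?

Unsatisfiable

Constraint 5 fixes h = 4 and constraint 1 fixes n = 2, but constraint 7 requires h = n. Since 4 ≠ 2, contradiction.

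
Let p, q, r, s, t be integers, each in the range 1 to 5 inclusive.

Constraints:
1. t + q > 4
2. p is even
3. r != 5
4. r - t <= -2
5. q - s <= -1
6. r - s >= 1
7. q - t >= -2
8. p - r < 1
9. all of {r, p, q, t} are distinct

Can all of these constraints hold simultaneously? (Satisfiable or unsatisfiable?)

Constraints 4, 5, 6, and 7 give r − s ≥ 1, s − q ≥ 1, q − t ≥ -2, t − r ≥ 2.
Adding all 4 inequalities: the left sides telescope to 0, and the right sides sum to 1 + 1 + (-2) + 2 = 2. So 0 ≥ 2, which is false.

Unsatisfiable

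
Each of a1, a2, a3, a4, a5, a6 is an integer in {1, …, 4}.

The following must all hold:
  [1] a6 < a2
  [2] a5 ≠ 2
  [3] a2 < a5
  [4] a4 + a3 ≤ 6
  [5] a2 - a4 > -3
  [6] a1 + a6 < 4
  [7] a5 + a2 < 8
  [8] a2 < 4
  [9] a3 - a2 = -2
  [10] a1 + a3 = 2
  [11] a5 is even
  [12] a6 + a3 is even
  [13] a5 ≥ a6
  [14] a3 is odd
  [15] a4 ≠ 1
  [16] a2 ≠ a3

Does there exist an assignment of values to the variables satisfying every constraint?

Satisfiable

The assignment a1 = 1, a2 = 3, a3 = 1, a4 = 3, a5 = 4, a6 = 1 works:
  constraint 4 holds since a4 + a3 = 4.
  constraint 5 holds since a2 - a4 = 0.
The rest check out directly.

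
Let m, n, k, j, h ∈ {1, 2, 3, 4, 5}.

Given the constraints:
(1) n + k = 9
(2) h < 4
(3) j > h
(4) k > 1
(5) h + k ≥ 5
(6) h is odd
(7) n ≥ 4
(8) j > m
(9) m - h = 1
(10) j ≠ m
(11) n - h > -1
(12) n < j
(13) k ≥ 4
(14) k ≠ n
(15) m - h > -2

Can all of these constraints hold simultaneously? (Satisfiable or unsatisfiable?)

Satisfiable

Take m = 4, n = 4, k = 5, j = 5, h = 3. Then constraint 1: n + k = 9; constraint 5: h + k = 8; constraint 9: m - h = 1, and every other listed constraint is also met.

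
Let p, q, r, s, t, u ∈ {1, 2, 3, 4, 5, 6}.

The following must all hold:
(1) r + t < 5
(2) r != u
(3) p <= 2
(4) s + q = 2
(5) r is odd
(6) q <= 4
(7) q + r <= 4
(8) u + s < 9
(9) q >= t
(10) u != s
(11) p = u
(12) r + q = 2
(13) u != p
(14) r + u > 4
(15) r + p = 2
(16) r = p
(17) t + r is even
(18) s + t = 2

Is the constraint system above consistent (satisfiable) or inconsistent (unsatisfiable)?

From constraints 11 and 16, r = p = u, so r = u. But constraint 2 says r ≠ u. Contradiction.

Unsatisfiable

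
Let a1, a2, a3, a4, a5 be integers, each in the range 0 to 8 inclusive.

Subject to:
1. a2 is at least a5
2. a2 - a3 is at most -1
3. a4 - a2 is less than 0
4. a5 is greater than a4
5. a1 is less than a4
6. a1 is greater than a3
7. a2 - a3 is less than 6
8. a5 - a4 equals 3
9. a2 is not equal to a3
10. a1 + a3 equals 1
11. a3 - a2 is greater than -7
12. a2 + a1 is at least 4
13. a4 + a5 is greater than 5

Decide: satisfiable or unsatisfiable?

Unsatisfiable

Constraints 1, 2, 4, 5, and 6 give a4 < a5, a5 ≤ a2, a2 < a3, a3 < a1, a1 < a4. Chaining: a4 < a5 ≤ a2 < a3 < a1 < a4, which forces a4 < a4 — impossible.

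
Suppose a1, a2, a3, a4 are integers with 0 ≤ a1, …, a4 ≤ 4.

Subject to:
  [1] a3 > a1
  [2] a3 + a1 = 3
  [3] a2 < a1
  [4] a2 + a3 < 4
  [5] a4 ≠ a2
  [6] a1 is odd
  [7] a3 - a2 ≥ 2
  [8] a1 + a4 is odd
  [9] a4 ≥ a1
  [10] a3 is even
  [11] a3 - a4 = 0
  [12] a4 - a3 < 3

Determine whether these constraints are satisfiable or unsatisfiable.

Take a1 = 1, a2 = 0, a3 = 2, a4 = 2. Then constraint 2: a3 + a1 = 3; constraint 4: a2 + a3 = 2, and every other listed constraint is also met.

Satisfiable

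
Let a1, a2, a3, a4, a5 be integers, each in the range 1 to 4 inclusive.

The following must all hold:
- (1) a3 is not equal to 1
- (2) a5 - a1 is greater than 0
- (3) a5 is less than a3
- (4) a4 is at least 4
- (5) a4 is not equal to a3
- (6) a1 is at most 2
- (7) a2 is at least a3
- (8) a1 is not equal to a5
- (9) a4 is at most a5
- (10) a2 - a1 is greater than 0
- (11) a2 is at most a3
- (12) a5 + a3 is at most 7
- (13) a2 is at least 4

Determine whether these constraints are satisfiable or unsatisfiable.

From constraints 4 and 9: a5 ≥ a4 ≥ 4. From constraints 11 and 13: a3 ≥ a2 ≥ 4. Hence a5 + a3 ≥ 8. But constraint 12 requires a5 + a3 ≤ 7, and 7 < 8. Contradiction.

Unsatisfiable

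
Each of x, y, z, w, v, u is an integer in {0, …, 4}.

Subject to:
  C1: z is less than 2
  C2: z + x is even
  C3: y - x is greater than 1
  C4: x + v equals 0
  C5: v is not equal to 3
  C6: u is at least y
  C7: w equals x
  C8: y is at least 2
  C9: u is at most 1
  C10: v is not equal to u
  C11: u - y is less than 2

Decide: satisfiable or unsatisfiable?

From constraints 6 and 8: u ≥ y and y ≥ 2, so u ≥ 2. From constraint 9: u ≤ 1. But 1 < 2, so no value of u works.

Unsatisfiable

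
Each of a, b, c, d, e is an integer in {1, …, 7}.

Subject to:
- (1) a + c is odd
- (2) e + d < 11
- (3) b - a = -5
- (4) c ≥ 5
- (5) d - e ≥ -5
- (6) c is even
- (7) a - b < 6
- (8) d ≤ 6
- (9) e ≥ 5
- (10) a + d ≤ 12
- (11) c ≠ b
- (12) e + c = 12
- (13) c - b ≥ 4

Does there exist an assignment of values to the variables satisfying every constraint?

Satisfiable

The assignment a = 7, b = 2, c = 6, d = 4, e = 6 works:
  constraint 2 holds since e + d = 10.
  constraint 3 holds since b - a = -5.
The rest check out directly.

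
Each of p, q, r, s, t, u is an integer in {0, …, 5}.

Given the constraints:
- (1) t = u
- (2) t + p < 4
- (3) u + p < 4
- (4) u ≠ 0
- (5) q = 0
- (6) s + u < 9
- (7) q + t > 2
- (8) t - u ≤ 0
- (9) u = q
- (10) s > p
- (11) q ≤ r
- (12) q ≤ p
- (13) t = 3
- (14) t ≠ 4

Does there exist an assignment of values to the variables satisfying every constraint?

Constraint 13 fixes t = 3 and constraint 5 fixes q = 0. Constraints 1 and 9 give t = u = q, so t = q. But 3 ≠ 0 — contradiction.

Unsatisfiable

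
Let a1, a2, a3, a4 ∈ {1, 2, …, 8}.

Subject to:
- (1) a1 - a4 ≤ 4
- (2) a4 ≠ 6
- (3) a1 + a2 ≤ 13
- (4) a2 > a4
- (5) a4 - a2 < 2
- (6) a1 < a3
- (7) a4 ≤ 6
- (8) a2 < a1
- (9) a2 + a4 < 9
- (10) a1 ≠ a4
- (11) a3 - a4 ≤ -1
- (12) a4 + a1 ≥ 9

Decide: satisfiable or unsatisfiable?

Unsatisfiable

Constraints 4, 6, 8, and 11 give a4 < a2, a2 < a1, a1 < a3, a3 < a4. Chaining: a4 < a2 < a1 < a3 < a4, which forces a4 < a4 — impossible.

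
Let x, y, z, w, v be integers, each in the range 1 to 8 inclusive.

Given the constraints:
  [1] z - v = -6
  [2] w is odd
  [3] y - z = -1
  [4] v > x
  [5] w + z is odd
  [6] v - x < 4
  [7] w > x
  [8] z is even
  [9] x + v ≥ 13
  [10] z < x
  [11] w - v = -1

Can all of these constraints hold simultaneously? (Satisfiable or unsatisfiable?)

The assignment x = 5, y = 1, z = 2, w = 7, v = 8 works:
  constraint 1 holds since z - v = -6.
  constraint 3 holds since y - z = -1.
  constraint 6 holds since v - x = 3.
The rest check out directly.

Satisfiable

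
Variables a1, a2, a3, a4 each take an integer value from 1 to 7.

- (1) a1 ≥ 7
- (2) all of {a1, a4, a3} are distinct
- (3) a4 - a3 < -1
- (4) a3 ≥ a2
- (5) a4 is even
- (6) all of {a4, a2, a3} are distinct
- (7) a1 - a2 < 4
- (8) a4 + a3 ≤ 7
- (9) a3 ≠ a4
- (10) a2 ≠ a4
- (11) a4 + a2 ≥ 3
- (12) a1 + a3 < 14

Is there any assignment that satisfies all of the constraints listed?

Satisfiable

Take a1 = 7, a2 = 4, a3 = 5, a4 = 2. Then constraint 3: a4 - a3 = -3; constraint 7: a1 - a2 = 3, and every other listed constraint is also met.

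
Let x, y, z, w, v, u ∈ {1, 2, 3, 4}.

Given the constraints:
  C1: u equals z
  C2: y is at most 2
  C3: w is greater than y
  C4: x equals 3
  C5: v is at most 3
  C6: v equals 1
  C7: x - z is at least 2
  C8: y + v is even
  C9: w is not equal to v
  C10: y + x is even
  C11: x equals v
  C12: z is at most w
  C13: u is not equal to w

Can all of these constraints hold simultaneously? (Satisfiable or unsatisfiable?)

Constraint 4 fixes x = 3 and constraint 6 fixes v = 1, but constraint 11 requires x = v. Since 3 ≠ 1, contradiction.

Unsatisfiable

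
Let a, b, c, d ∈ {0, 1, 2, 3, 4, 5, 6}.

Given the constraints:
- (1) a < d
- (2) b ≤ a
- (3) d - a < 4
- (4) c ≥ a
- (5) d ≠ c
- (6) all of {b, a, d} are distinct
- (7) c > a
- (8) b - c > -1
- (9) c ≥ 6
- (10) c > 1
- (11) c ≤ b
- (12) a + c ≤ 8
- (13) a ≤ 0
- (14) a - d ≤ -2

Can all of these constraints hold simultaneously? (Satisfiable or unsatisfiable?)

From constraints 9 and 11: b ≥ c and c ≥ 6, so b ≥ 6. From constraints 2 and 13: b ≤ a and a ≤ 0, so b ≤ 0. But 0 < 6, so no value of b works.

Unsatisfiable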